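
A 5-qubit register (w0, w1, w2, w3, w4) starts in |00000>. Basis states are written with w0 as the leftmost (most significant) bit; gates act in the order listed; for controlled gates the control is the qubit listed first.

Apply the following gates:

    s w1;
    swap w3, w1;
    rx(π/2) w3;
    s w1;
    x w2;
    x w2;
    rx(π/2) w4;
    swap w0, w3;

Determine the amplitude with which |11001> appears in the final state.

|11001> carries amplitude 0 in the final state.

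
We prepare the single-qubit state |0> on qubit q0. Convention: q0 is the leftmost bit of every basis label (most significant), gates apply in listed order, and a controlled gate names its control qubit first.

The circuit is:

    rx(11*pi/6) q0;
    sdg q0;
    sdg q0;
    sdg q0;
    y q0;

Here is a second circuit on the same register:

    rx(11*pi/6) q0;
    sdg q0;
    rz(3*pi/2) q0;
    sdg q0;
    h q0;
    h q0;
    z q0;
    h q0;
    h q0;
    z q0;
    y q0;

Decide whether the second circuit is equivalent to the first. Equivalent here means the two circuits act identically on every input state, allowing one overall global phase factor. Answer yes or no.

Yes, they are equivalent — the unitaries differ by at most a global phase.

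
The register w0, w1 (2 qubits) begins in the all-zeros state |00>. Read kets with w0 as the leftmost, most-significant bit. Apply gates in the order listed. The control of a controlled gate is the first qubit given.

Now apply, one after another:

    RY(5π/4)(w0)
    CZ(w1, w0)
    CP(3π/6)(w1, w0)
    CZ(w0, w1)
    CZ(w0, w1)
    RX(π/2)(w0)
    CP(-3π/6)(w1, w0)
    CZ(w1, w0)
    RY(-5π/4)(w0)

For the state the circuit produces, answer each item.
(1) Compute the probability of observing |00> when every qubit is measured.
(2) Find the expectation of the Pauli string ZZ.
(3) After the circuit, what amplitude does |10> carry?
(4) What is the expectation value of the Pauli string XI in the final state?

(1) A full measurement returns |00> with probability 3/4.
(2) In the final state, ZZ has expectation 1/2.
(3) |10> carries amplitude I/2 in the final state.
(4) In the final state, XI has expectation 1/2.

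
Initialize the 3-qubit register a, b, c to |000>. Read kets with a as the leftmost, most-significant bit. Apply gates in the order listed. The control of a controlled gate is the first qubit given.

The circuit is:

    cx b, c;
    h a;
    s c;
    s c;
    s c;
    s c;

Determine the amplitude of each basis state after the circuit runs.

The final amplitudes are sqrt(2)/2 on |000>, sqrt(2)/2 on |100>, and 0 on every other basis state. Key observation: the block from step 3 through step 6 cancels to the identity and can be dropped.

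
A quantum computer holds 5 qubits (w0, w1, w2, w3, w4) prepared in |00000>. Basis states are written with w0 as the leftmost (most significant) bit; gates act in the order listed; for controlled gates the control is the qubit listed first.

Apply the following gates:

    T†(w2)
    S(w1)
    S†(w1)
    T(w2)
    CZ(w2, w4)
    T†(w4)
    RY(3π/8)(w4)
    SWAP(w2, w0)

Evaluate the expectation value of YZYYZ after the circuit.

In the final state, YZYYZ has expectation 0. Key observation: the block from step 1 through step 4 cancels to the identity and can be dropped.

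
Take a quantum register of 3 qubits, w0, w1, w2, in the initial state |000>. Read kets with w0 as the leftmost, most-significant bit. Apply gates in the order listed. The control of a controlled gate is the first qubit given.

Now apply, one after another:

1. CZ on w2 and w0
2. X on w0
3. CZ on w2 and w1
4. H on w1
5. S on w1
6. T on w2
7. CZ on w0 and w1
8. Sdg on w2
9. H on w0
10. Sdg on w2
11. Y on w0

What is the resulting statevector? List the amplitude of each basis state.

After the circuit, the state carries amplitude I/2 on |000>, 0 on |001>, 1/2 on |010>, 0 on |011>, I/2 on |100>, 0 on |101>, 1/2 on |110>, 0 on |111>.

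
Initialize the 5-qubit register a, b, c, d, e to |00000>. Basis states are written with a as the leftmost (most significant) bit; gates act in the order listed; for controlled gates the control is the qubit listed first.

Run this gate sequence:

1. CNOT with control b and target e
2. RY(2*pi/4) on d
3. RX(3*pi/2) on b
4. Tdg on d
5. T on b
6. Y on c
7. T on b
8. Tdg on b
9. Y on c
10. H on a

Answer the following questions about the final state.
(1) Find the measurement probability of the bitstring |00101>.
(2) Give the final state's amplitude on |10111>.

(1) Outcome |00101> occurs with probability 0. Key observation: the block from step 6 through step 9 cancels to the identity and can be dropped.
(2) The final state's coefficient on |10111> equals 0.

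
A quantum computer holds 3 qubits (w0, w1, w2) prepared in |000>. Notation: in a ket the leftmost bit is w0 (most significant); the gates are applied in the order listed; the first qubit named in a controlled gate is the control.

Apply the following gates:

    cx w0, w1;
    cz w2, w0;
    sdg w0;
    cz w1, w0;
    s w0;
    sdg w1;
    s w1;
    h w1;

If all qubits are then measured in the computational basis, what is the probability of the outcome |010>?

The probability of measuring |010> is 1/2.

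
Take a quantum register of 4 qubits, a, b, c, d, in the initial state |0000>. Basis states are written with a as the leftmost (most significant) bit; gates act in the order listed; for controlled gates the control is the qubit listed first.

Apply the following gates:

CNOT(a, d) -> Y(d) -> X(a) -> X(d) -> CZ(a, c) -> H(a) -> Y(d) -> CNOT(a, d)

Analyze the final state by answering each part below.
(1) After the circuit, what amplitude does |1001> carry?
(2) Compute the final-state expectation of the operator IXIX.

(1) The amplitude on |1001> is 0.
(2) The expectation value of IXIX is 0.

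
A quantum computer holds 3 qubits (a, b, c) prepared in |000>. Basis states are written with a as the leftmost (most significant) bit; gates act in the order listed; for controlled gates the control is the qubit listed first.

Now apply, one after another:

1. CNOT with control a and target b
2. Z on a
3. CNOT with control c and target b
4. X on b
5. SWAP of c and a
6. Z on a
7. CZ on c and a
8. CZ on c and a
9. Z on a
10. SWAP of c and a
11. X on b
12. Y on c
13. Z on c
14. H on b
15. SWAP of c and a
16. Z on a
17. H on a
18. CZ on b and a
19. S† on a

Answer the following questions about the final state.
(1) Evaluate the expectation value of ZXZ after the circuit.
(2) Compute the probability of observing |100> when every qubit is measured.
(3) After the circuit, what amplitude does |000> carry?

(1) The observable ZXZ averages to 1. Key observation: the block from step 4 through step 11 cancels to the identity and can be dropped.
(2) The probability of measuring |100> is 1/4.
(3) The amplitude on |000> is I/2.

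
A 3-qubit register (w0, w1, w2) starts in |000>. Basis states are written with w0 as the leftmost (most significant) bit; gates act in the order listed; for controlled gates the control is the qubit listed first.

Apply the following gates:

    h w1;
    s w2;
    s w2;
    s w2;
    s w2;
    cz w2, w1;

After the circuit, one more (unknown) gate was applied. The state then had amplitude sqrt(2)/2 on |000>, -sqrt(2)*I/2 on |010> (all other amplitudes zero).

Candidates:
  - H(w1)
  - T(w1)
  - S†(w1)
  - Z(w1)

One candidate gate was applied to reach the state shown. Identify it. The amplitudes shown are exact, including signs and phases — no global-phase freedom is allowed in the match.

The unique candidate consistent with the amplitudes is S†(w1). Key observation: steps 2-5 multiply out to the identity, so the circuit reduces to the remaining gates.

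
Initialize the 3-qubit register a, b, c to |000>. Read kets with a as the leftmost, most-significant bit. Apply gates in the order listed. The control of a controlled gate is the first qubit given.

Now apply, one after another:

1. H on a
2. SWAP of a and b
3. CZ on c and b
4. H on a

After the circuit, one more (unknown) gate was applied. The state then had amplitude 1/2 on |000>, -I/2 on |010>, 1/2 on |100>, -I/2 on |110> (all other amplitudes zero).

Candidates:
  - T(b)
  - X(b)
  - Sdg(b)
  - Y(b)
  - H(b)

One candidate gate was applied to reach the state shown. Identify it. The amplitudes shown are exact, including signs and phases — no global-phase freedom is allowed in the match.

It was Sdg(b) that produced the state shown.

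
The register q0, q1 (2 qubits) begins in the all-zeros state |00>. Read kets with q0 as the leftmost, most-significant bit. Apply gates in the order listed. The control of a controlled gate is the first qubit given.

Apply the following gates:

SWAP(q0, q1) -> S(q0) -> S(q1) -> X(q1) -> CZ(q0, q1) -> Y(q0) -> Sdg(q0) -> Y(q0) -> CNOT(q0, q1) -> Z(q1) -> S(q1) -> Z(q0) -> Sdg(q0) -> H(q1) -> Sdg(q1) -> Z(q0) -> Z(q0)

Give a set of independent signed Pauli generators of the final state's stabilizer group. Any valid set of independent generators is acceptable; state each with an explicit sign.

The stabilizer group can be generated by +IY, +ZI, among other valid generating sets.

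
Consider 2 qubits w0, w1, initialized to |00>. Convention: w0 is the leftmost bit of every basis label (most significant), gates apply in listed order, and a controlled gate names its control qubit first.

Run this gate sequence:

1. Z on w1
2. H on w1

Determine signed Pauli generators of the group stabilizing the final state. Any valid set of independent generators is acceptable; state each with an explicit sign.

One valid set of independent stabilizer generators is +IX, +ZI (any independent generating set of the same group is equally correct).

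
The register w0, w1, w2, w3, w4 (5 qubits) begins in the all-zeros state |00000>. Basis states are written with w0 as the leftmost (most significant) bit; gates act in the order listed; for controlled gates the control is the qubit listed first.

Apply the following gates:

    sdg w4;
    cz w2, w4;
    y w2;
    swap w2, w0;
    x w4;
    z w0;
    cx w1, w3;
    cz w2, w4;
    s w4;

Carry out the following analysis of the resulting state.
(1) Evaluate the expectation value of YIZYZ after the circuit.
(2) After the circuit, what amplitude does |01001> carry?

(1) In the final state, YIZYZ has expectation 0.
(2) The final state's coefficient on |01001> equals 0.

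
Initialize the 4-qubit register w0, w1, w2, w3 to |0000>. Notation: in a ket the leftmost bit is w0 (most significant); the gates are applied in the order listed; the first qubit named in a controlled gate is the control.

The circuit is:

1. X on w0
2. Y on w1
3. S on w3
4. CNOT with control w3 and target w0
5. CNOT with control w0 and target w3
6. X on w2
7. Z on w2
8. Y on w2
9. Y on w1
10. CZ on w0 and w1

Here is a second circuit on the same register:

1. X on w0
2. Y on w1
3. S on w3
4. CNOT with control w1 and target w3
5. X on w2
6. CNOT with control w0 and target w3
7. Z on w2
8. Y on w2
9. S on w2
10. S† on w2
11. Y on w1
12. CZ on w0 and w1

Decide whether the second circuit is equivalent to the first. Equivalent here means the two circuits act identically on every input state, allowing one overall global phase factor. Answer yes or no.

No — the two circuits implement different unitaries, even allowing a global phase.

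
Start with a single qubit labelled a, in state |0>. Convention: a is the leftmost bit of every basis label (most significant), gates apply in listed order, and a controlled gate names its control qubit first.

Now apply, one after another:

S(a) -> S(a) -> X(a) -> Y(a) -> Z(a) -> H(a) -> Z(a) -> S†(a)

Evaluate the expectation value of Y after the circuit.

In the final state, Y has expectation 1.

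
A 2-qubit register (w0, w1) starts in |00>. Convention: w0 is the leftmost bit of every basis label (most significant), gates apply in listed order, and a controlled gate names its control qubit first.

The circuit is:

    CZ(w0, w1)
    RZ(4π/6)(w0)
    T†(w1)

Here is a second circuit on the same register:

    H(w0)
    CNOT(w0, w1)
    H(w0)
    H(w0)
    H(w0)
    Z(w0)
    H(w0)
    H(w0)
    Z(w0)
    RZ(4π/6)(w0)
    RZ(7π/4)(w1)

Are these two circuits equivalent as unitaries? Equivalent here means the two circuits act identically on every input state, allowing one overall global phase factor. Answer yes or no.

No, they are not equivalent — no single phase factor reconciles the two unitaries.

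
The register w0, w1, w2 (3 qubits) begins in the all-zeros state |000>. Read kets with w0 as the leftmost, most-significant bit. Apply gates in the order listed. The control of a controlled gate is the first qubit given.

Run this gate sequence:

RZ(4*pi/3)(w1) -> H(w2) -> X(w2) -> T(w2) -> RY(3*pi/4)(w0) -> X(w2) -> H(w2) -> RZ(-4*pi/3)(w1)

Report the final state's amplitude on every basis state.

The final amplitudes are (1 + exp(I*pi/4))*sqrt(2 - sqrt(2))/4 on |000>, (-1 + exp(I*pi/4))*sqrt(2 - sqrt(2))/4 on |001>, 0 on |010>, 0 on |011>, (1 + exp(I*pi/4))*sqrt(sqrt(2) + 2)/4 on |100>, (-1 + exp(I*pi/4))*sqrt(sqrt(2) + 2)/4 on |101>, 0 on |110>, 0 on |111>.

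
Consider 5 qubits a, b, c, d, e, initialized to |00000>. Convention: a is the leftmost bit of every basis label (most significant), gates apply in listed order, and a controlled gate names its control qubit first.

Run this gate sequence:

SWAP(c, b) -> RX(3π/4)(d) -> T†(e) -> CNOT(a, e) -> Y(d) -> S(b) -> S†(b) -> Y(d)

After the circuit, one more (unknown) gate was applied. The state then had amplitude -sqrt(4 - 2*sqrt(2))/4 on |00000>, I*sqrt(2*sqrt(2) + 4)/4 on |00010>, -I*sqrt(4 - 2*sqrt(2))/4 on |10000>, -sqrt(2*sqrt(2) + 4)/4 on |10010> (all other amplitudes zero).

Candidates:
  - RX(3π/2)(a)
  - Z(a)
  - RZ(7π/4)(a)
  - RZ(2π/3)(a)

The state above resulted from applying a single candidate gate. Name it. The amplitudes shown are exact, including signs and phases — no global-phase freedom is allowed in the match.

The unique candidate consistent with the amplitudes is RX(3π/2)(a). Key observation: gates 5-8 undo each other exactly, leaving only the rest of the circuit to track.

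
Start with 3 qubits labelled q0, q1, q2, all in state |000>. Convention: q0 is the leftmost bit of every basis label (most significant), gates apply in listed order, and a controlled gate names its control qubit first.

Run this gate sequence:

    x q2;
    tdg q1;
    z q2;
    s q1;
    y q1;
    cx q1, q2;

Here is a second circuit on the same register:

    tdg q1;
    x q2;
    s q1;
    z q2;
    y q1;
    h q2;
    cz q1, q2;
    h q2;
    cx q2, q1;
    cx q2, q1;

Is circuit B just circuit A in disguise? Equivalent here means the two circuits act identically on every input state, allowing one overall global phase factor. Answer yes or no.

Yes: on every input state the two circuits agree up to one overall phase factor.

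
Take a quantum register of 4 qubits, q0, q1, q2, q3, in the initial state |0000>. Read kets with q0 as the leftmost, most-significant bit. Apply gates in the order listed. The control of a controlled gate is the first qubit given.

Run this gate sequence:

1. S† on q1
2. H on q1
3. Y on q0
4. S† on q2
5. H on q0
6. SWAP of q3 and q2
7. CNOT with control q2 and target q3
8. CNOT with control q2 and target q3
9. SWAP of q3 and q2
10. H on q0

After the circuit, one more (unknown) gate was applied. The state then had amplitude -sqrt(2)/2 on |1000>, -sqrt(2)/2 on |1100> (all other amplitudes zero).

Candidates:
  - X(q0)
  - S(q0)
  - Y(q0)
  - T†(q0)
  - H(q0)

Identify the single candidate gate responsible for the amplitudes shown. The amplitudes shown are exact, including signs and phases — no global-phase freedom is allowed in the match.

The unique candidate consistent with the amplitudes is S(q0). Key observation: steps 5-10 multiply out to the identity, so the circuit reduces to the remaining gates.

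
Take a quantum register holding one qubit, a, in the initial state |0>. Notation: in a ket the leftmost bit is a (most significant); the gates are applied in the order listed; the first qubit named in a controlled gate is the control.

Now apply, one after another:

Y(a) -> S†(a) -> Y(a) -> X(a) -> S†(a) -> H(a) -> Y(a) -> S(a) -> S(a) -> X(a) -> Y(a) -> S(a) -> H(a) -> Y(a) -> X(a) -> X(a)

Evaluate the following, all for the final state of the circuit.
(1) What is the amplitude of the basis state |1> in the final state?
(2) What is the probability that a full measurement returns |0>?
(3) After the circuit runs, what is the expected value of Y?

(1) The amplitude on |1> is 1/2 - I/2.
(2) A full measurement returns |0> with probability 1/2.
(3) The expectation value of Y is -1.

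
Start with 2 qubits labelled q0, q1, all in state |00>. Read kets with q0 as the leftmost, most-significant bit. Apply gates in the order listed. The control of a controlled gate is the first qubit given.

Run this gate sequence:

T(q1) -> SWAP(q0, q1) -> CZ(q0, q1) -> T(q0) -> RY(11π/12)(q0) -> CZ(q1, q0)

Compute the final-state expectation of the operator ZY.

The observable ZY averages to 0.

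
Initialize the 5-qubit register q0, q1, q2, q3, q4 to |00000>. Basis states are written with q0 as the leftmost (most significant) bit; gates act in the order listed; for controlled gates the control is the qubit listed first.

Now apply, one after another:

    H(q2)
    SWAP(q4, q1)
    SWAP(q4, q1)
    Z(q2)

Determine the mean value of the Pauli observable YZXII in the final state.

The expectation value of YZXII is 0. Key observation: steps 2-3 multiply out to the identity, so the circuit reduces to the remaining gates.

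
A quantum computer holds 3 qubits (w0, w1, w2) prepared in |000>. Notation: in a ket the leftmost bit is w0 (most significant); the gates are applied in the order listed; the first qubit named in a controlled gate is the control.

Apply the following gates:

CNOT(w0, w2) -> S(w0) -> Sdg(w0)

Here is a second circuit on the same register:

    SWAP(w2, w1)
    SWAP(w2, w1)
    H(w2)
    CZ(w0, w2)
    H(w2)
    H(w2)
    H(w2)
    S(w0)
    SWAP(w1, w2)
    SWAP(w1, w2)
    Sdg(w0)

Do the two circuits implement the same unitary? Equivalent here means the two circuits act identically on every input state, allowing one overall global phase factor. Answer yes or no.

Yes, they are equivalent — the unitaries differ by at most a global phase.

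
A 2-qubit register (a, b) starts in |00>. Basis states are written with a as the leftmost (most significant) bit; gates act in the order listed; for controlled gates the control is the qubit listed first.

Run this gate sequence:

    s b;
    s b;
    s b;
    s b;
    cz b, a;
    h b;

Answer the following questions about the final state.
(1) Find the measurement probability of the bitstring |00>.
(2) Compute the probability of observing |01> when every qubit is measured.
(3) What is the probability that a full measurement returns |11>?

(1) The probability of measuring |00> is 1/2.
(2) The probability of measuring |01> is 1/2.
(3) The probability of measuring |11> is 0.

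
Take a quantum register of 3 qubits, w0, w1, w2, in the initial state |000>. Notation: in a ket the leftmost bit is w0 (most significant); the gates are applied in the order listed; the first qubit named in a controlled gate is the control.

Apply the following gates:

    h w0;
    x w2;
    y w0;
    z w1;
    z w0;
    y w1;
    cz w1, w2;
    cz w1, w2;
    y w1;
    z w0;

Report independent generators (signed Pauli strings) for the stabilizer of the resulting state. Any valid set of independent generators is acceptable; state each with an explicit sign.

One valid set of independent stabilizer generators is -XII, +IZI, -IIZ (any independent generating set of the same group is equally correct).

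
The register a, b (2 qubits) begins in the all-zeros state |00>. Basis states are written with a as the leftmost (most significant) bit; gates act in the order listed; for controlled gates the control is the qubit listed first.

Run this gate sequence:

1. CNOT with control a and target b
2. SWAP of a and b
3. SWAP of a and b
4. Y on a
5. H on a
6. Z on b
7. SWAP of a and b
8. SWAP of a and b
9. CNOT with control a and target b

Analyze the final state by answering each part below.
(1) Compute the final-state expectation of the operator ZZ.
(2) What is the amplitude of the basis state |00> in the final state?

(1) The observable ZZ averages to 1.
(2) The final state's coefficient on |00> equals sqrt(2)*I/2.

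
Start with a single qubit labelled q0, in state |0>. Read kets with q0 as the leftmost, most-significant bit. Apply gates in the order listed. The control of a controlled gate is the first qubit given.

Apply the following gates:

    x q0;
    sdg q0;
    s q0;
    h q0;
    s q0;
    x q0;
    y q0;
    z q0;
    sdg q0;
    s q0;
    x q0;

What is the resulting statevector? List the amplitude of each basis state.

After the circuit, the state carries amplitude -sqrt(2)/2 on |0>, -sqrt(2)*I/2 on |1>.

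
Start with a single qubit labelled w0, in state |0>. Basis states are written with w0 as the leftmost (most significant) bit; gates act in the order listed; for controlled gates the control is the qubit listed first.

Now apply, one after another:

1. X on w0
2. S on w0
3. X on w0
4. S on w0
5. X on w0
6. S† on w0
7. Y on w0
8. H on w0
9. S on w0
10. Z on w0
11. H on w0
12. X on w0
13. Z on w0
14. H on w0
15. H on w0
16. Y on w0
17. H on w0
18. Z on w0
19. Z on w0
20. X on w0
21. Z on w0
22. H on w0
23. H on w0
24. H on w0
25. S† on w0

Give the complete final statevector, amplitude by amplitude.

The final amplitudes are -1/2 - I/2 on |0>, -1/2 - I/2 on |1>.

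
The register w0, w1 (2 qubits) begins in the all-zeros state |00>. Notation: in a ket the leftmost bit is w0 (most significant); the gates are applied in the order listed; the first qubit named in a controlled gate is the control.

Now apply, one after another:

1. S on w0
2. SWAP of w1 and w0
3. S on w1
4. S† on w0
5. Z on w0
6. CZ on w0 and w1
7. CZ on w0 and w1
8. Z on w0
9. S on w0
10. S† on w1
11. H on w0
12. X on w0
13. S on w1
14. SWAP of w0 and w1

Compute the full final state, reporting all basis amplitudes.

The final amplitudes are sqrt(2)/2 on |00>, sqrt(2)/2 on |01>, 0 on |10>, 0 on |11>. Key observation: gates 3-10 undo each other exactly, leaving only the rest of the circuit to track.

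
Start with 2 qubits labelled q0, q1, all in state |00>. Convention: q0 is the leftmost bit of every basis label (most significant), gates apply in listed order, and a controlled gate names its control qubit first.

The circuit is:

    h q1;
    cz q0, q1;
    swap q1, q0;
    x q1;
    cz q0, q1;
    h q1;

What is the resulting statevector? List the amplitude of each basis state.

The final amplitudes are 1/2 on |00>, -1/2 on |01>, -1/2 on |10>, 1/2 on |11>.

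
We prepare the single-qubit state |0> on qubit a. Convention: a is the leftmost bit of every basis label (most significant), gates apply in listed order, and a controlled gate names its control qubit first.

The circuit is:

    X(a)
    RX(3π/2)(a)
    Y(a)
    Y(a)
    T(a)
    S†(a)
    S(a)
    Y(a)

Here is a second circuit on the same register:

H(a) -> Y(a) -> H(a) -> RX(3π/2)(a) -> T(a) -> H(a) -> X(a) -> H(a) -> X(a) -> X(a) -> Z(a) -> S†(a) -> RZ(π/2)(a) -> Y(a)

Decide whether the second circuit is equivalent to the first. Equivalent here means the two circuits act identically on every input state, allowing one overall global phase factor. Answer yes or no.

No — the two circuits implement different unitaries, even allowing a global phase.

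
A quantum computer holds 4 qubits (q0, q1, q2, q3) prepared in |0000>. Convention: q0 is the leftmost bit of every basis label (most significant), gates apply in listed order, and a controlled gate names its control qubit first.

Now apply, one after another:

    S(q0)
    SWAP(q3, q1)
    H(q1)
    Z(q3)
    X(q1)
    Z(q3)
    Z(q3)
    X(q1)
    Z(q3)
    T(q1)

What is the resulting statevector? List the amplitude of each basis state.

The final amplitudes are sqrt(2)/2 on |0000>, sqrt(2)*exp(I*pi/4)/2 on |0100>, and 0 on every other basis state. Key observation: steps 4-9 multiply out to the identity, so the circuit reduces to the remaining gates.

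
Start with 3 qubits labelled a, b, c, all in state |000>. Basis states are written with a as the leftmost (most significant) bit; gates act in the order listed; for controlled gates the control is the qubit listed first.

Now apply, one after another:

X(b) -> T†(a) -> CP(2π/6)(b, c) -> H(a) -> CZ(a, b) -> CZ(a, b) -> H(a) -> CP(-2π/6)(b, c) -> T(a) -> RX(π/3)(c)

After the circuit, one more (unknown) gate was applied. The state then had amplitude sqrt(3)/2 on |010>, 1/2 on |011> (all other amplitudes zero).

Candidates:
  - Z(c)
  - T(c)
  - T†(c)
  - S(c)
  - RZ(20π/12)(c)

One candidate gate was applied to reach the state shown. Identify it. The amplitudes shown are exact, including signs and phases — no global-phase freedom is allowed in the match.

It was S(c) that produced the state shown.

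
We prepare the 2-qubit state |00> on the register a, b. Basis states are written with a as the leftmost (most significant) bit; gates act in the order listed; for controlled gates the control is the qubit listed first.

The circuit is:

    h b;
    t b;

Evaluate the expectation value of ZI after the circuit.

The expectation value of ZI is 1.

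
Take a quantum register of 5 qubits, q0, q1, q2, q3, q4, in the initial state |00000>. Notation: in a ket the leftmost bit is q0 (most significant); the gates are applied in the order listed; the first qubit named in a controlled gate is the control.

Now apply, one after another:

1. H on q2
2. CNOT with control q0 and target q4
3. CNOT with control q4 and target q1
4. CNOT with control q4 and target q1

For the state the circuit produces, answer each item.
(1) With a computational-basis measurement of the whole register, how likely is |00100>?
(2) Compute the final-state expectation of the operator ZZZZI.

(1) A full measurement returns |00100> with probability 1/2. Key observation: the block from step 3 through step 4 cancels to the identity and can be dropped.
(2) The observable ZZZZI averages to 0.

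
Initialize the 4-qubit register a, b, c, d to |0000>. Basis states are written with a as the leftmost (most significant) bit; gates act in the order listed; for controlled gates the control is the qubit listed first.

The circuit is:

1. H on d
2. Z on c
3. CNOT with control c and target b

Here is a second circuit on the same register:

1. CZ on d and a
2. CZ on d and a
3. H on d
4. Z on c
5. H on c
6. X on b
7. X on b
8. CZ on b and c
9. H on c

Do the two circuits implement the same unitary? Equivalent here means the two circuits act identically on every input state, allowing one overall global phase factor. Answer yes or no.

No, they are not equivalent — no single phase factor reconciles the two unitaries.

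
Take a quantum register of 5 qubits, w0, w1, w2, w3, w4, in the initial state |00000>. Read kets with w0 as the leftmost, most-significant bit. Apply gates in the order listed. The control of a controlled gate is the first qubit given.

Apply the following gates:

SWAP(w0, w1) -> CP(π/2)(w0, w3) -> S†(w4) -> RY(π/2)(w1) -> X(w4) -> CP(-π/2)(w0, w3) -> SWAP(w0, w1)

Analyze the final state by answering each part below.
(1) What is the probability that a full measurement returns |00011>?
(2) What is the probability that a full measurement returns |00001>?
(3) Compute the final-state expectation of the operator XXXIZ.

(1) A full measurement returns |00011> with probability 0.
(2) A full measurement returns |00001> with probability 1/2.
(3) The expectation value of XXXIZ is 0.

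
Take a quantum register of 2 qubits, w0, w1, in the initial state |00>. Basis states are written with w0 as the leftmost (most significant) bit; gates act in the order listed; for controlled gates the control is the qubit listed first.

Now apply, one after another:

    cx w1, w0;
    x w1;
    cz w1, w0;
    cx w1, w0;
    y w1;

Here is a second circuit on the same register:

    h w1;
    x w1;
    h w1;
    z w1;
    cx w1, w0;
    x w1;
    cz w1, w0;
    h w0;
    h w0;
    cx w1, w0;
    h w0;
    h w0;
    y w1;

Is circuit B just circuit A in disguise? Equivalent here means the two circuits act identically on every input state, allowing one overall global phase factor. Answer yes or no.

Yes, they are equivalent — the unitaries differ by at most a global phase.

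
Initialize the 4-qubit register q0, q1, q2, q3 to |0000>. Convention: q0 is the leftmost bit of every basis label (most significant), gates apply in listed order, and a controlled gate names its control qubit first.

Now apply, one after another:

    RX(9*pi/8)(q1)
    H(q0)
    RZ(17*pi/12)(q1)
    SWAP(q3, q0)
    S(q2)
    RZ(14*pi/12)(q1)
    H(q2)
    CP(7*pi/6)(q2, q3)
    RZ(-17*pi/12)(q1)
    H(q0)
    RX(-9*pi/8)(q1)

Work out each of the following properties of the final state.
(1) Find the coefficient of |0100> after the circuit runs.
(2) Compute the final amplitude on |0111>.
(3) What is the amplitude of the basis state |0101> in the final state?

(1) The amplitude on |0100> is sqrt(2 - sqrt(2))*(-sqrt(3) - 1)/16.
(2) The final state's coefficient on |0111> equals -sqrt(2)*I*exp(7*I*pi/12)*sin(7*pi/16)*cos(7*pi/16)/4 + sqrt(2)*I*exp(-I*pi/4)*sin(7*pi/16)*cos(7*pi/16)/4.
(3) The final state's coefficient on |0101> equals sqrt(2 - sqrt(2))*(-sqrt(3) - 1)/16.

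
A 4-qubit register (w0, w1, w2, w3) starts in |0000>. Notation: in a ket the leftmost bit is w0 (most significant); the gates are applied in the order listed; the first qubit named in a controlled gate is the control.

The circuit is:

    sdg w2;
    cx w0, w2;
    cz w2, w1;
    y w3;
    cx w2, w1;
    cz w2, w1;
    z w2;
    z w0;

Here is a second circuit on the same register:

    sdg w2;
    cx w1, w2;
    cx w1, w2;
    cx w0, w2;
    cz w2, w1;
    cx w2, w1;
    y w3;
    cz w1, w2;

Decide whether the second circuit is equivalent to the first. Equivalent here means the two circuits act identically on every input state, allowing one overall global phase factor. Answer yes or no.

No, they are not equivalent — no single phase factor reconciles the two unitaries.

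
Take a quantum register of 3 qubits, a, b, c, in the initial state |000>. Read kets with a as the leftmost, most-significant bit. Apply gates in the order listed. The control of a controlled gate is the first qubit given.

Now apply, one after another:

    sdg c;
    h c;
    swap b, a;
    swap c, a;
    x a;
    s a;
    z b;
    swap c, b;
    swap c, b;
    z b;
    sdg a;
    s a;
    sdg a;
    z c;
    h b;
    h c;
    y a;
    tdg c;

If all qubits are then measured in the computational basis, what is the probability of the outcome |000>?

The probability of measuring |000> is 1/8. Key observation: gates 6-11 undo each other exactly, leaving only the rest of the circuit to track.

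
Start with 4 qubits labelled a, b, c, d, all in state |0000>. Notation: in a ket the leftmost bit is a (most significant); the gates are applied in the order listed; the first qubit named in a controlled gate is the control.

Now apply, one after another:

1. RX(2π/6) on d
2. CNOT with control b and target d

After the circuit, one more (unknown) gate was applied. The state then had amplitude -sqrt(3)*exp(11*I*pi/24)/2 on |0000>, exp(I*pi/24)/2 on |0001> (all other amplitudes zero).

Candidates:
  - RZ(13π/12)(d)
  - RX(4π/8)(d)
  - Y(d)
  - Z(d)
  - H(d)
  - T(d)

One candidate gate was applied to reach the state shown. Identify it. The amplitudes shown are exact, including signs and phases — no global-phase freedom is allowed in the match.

The applied gate was RZ(13π/12)(d).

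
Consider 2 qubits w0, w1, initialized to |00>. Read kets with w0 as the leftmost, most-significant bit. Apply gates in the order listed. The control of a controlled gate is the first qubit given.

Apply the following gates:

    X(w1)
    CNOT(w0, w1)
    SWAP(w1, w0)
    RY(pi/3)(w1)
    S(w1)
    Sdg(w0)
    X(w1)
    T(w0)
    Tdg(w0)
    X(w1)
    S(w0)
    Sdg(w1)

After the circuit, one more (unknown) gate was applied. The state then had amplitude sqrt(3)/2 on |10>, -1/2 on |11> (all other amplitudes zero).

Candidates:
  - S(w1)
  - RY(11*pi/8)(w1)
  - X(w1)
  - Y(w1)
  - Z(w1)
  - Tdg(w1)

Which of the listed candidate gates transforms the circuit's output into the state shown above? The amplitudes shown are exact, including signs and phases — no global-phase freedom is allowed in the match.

It was Z(w1) that produced the state shown. Key observation: gates 5-12 undo each other exactly, leaving only the rest of the circuit to track.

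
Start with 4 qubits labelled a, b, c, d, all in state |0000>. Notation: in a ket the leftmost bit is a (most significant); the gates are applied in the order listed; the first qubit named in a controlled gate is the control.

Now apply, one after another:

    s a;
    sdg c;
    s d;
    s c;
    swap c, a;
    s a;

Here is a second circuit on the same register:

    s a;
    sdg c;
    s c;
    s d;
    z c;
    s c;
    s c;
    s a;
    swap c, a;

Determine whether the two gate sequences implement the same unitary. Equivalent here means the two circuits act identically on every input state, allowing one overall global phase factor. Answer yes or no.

No: there is an input state on which the two circuits produce genuinely different outputs (not merely differing by a phase).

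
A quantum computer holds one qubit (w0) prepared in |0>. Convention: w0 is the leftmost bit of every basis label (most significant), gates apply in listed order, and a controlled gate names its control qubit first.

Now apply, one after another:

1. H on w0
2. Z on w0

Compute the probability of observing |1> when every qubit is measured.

The probability of measuring |1> is 1/2.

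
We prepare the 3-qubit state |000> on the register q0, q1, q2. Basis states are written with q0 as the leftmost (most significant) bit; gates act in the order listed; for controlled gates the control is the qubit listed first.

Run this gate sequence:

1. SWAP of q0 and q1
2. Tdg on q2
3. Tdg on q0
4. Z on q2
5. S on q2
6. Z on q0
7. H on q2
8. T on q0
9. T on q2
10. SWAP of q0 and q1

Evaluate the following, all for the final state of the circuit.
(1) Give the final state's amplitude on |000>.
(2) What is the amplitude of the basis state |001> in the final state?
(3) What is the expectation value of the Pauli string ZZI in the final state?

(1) The final state's coefficient on |000> equals sqrt(2)/2.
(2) The final state's coefficient on |001> equals sqrt(2)*exp(I*pi/4)/2.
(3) The observable ZZI averages to 1.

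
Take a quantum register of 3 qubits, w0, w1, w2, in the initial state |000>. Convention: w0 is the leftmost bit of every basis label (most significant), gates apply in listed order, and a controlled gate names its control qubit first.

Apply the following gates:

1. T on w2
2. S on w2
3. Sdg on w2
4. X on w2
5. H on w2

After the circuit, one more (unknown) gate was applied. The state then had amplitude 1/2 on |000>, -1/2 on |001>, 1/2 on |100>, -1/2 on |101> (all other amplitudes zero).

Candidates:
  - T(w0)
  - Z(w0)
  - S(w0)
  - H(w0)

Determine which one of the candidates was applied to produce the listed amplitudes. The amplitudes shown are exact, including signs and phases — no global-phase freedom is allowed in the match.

It was H(w0) that produced the state shown. Key observation: the block from step 2 through step 3 cancels to the identity and can be dropped.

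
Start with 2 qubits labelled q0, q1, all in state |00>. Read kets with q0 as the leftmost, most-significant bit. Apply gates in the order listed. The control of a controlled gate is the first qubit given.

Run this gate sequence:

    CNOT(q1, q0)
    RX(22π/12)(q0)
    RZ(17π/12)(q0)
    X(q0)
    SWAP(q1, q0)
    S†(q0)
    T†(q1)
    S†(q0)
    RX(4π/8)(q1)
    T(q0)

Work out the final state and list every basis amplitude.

The resulting statevector has amplitude (-sqrt(3)*I - I - (1 - sqrt(3))*exp(I*pi/6))*exp(I*pi/24)/4 on |00>, -sqrt(3)*exp(17*I*pi/24)/4 + exp(I*pi/24)/4 + sqrt(3)*exp(I*pi/24)/4 + exp(17*I*pi/24)/4 on |01>, 0 on |10>, 0 on |11>.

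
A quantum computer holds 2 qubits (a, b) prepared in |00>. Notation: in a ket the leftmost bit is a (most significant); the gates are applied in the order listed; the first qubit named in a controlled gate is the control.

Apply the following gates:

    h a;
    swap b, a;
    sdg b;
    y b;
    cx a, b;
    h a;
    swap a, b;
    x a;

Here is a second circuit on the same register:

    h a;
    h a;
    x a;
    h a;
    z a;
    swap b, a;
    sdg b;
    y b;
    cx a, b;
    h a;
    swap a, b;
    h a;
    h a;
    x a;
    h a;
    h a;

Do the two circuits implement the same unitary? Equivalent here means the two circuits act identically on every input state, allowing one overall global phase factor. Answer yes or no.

Yes — the two circuits implement the same unitary up to a global phase.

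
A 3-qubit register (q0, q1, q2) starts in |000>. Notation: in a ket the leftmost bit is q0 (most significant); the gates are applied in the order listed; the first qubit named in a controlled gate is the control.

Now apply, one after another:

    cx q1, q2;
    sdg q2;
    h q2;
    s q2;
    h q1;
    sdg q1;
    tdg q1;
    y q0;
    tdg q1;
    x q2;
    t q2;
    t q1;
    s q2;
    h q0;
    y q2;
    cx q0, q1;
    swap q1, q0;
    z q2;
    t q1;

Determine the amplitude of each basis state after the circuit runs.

After the circuit, the state carries amplitude sqrt(2)*exp(3*I*pi/4)/4 on |000>, sqrt(2)*I/4 on |001>, -sqrt(2)*exp(I*pi/4)/4 on |010>, -sqrt(2)/4 on |011>, sqrt(2)/4 on |100>, -sqrt(2)*exp(3*I*pi/4)/4 on |101>, sqrt(2)/4 on |110>, -sqrt(2)*exp(3*I*pi/4)/4 on |111>.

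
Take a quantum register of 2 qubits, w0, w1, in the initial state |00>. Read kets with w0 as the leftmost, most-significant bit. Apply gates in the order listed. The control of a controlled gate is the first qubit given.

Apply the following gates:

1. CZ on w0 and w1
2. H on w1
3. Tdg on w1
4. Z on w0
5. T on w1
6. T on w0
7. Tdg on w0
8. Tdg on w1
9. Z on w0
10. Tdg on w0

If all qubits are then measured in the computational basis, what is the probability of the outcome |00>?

Outcome |00> occurs with probability 1/2. Key observation: the block from step 4 through step 9 cancels to the identity and can be dropped.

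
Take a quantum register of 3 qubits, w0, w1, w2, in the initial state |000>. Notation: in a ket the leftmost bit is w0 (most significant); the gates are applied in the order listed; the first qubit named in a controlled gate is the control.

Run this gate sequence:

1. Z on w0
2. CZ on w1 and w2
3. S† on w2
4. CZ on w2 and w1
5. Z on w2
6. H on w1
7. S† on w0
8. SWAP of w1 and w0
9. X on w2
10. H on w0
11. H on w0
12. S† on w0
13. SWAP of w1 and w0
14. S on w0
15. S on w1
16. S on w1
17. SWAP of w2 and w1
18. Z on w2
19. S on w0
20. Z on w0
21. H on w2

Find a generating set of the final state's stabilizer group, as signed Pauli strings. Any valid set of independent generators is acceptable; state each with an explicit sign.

One valid set of independent stabilizer generators is +IIY, +ZII, -IZI (any independent generating set of the same group is equally correct). Key observation: the block from step 10 through step 11 cancels to the identity and can be dropped.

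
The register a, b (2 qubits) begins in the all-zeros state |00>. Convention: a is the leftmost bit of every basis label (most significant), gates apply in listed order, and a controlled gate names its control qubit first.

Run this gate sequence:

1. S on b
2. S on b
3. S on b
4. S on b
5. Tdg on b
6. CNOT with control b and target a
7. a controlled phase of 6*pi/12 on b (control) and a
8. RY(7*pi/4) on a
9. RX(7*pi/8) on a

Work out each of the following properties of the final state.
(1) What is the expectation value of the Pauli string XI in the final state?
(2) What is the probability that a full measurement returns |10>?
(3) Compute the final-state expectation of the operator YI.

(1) The expectation value of XI is -2*sqrt(1/2 - sqrt(2)/4)*sqrt(sqrt(2)/4 + 1/2)*sin(7*pi/16)**2 - 2*sqrt(1/2 - sqrt(2)/4)*sqrt(sqrt(2)/4 + 1/2)*cos(7*pi/16)**2. Key observation: gates 1-4 undo each other exactly, leaving only the rest of the circuit to track.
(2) A full measurement returns |10> with probability sqrt(2*sqrt(2) + 4)/8 + 1/2.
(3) The expectation value of YI is -sqrt(4 - 2*sqrt(2))/4.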